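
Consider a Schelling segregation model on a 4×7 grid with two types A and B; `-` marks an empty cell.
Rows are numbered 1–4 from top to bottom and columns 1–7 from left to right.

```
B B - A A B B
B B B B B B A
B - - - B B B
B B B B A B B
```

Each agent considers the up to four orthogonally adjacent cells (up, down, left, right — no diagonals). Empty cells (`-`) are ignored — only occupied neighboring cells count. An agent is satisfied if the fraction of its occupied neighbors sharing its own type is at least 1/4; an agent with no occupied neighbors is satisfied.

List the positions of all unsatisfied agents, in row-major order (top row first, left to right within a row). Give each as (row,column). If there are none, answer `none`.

(2,7), (4,5)

Row 1: (1,1)B 2/2 ok · (1,2)B 2/2 ok · (1,4)A 1/2 ok · (1,5)A 1/3 ok · (1,6)B 2/3 ok · (1,7)B 1/2 ok
Row 2: (2,1)B 3/3 ok · (2,2)B 3/3 ok · (2,3)B 2/2 ok · (2,4)B 2/3 ok · (2,5)B 3/4 ok · (2,6)B 3/4 ok · (2,7)A 0/3 unhappy
Row 3: (3,1)B 2/2 ok · (3,5)B 2/3 ok · (3,6)B 4/4 ok · (3,7)B 2/3 ok
Row 4: (4,1)B 2/2 ok · (4,2)B 2/2 ok · (4,3)B 2/2 ok · (4,4)B 1/2 ok · (4,5)A 0/3 unhappy · (4,6)B 2/3 ok · (4,7)B 2/2 ok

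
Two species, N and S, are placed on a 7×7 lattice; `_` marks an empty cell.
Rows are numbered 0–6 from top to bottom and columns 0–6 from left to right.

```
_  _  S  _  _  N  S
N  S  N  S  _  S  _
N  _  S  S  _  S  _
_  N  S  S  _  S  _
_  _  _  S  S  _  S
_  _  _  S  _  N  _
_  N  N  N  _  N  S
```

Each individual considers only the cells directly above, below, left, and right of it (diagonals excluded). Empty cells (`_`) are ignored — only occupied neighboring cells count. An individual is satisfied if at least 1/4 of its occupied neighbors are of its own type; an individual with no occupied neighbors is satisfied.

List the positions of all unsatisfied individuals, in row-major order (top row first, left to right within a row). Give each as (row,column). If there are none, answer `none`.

(0,2), (0,5), (0,6), (1,1), (1,2), (3,1), (6,6)

Row 0: (0,2)S 0/1 unhappy · (0,5)N 0/2 unhappy · (0,6)S 0/1 unhappy
Row 1: (1,0)N 1/2 ok · (1,1)S 0/2 unhappy · (1,2)N 0/4 unhappy · (1,3)S 1/2 ok · (1,5)S 1/2 ok
Row 2: (2,0)N 1/1 ok · (2,2)S 2/3 ok · (2,3)S 3/3 ok · (2,5)S 2/2 ok
Row 3: (3,1)N 0/1 unhappy · (3,2)S 2/3 ok · (3,3)S 3/3 ok · (3,5)S 1/1 ok
Row 4: (4,3)S 3/3 ok · (4,4)S 1/1 ok · (4,6)S 0/0 ok
Row 5: (5,3)S 1/2 ok · (5,5)N 1/1 ok
Row 6: (6,1)N 1/1 ok · (6,2)N 2/2 ok · (6,3)N 1/2 ok · (6,5)N 1/2 ok · (6,6)S 0/1 unhappy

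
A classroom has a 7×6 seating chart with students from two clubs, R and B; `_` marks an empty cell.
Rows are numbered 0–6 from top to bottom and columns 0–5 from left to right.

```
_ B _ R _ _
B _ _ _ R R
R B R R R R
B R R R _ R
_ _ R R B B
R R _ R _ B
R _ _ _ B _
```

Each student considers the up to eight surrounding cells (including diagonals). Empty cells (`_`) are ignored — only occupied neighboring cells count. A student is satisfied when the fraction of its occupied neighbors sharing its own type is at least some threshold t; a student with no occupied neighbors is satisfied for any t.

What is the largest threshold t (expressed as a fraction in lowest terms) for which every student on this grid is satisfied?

1/4

Row 0: (0,1)B 1/1 · (0,3)R 1/1
Row 1: (1,0)B 2/3 · (1,4)R 5/5 · (1,5)R 3/3
Row 2: (2,0)R 1/4 · (2,1)B 2/6 · (2,2)R 4/5 · (2,3)R 5/5 · (2,4)R 6/6 · (2,5)R 4/4
Row 3: (3,0)B 1/3 · (3,1)R 4/6 · (3,2)R 6/7 · (3,3)R 6/7 · (3,5)R 2/4
Row 4: (4,2)R 6/6 · (4,3)R 4/5 · (4,4)B 2/6 · (4,5)B 2/3
Row 5: (5,0)R 2/2 · (5,1)R 3/3 · (5,3)R 2/4 · (5,5)B 3/3
Row 6: (6,0)R 2/2 · (6,4)B 1/2
The smallest same-type fraction is 1/4 at (2,0), which reduces to 1/4. Any threshold above that leaves this student unsatisfied.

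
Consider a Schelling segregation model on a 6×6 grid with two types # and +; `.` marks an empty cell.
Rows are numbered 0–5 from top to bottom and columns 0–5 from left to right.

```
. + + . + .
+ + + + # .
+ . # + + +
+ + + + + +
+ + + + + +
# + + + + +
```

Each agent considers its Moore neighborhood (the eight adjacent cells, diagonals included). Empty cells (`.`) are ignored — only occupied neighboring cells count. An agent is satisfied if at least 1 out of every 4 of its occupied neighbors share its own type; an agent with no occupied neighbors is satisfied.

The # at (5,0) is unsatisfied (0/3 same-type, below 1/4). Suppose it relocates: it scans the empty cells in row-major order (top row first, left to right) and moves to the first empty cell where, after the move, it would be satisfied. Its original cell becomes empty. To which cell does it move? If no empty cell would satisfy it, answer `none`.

Vacating (5,0). Empty cells in order:
  (0,0): 0/3 same-type → still unsatisfied.
  (0,3): 1/5 same-type → still unsatisfied.
  (0,5): 1/2 same-type → satisfied — stop here.

(0,5)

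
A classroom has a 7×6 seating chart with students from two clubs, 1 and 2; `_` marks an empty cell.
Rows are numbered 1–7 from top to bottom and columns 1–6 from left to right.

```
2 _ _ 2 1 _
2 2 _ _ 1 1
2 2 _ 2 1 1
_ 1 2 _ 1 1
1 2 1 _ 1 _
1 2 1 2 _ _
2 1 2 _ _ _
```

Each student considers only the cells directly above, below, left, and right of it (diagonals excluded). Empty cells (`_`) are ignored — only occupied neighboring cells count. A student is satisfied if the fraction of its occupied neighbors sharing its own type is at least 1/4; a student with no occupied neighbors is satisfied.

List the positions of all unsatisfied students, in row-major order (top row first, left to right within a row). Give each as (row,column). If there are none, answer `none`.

(1,4), (3,4), (4,2), (4,3), (6,4), (7,1), (7,2), (7,3)

Row 1: (1,1)2 1/1 ✓ · (1,4)2 0/1 ✗ · (1,5)1 1/2 ✓
Row 2: (2,1)2 3/3 ✓ · (2,2)2 2/2 ✓ · (2,5)1 3/3 ✓ · (2,6)1 2/2 ✓
Row 3: (3,1)2 2/2 ✓ · (3,2)2 2/3 ✓ · (3,4)2 0/1 ✗ · (3,5)1 3/4 ✓ · (3,6)1 3/3 ✓
Row 4: (4,2)1 0/3 ✗ · (4,3)2 0/2 ✗ · (4,5)1 3/3 ✓ · (4,6)1 2/2 ✓
Row 5: (5,1)1 1/2 ✓ · (5,2)2 1/4 ✓ · (5,3)1 1/3 ✓ · (5,5)1 1/1 ✓
Row 6: (6,1)1 1/3 ✓ · (6,2)2 1/4 ✓ · (6,3)1 1/4 ✓ · (6,4)2 0/1 ✗
Row 7: (7,1)2 0/2 ✗ · (7,2)1 0/3 ✗ · (7,3)2 0/2 ✗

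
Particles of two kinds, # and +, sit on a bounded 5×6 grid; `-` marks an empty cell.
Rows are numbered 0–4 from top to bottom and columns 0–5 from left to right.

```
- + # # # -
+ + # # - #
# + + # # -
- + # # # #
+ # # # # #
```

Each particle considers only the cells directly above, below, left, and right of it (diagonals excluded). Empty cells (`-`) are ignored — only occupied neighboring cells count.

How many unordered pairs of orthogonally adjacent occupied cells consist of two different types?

Scan each occupied cell's neighbors to the right and below so each pair is counted once.
Row 0: +(0,1)–#(0,2)≠ +(0,1)–+(1,1)= #(0,2)–#(0,3)= #(0,2)–#(1,2)= #(0,3)–#(0,4)= #(0,3)–#(1,3)=  → 1/6 unlike.
Row 1: +(1,0)–+(1,1)= +(1,0)–#(2,0)≠ +(1,1)–#(1,2)≠ +(1,1)–+(2,1)= #(1,2)–#(1,3)= #(1,2)–+(2,2)≠ #(1,3)–#(2,3)=  → 3/7 unlike.
Row 2: #(2,0)–+(2,1)≠ +(2,1)–+(2,2)= +(2,1)–+(3,1)= +(2,2)–#(2,3)≠ +(2,2)–#(3,2)≠ #(2,3)–#(2,4)= #(2,3)–#(3,3)= #(2,4)–#(3,4)=  → 3/8 unlike.
Row 3: +(3,1)–#(3,2)≠ +(3,1)–#(4,1)≠ #(3,2)–#(3,3)= #(3,2)–#(4,2)= #(3,3)–#(3,4)= #(3,3)–#(4,3)= #(3,4)–#(3,5)= #(3,4)–#(4,4)= #(3,5)–#(4,5)=  → 2/9 unlike.
Row 4: +(4,0)–#(4,1)≠ #(4,1)–#(4,2)= #(4,2)–#(4,3)= #(4,3)–#(4,4)= #(4,4)–#(4,5)=  → 1/5 unlike.
Total adjacent occupied pairs: 35; unlike-type pairs: 10.

10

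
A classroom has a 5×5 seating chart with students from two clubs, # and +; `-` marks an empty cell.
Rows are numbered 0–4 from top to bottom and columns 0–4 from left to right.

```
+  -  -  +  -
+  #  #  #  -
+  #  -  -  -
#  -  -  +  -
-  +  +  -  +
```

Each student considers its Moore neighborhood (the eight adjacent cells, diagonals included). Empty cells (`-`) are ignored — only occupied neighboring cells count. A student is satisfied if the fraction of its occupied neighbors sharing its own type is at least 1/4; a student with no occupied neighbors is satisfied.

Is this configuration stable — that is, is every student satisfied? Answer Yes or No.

No

Row 0: (0,0)+ 1/2 satisfied · (0,3)+ 0/2 not
Row 1: (1,0)+ 2/4 satisfied · (1,1)# 2/5 satisfied · (1,2)# 3/4 satisfied · (1,3)# 1/2 satisfied
Row 2: (2,0)+ 1/4 satisfied · (2,1)# 3/5 satisfied
Row 3: (3,0)# 1/3 satisfied · (3,3)+ 2/2 satisfied
Row 4: (4,1)+ 1/2 satisfied · (4,2)+ 2/2 satisfied · (4,4)+ 1/1 satisfied
For instance (0,3) has only 0/2 same-type neighbors, below 1/4.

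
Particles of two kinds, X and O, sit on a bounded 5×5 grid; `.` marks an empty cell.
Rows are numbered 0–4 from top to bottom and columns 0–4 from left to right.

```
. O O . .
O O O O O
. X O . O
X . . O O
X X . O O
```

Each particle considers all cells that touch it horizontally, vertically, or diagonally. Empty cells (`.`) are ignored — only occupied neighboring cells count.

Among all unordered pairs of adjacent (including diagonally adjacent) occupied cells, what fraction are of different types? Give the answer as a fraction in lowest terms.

4/33

Scan each occupied cell's neighbors to the right and below (and the two forward diagonals) so each pair is counted once.
Row 0: O(0,1)–O(0,2)= O(0,1)–O(1,1)= O(0,1)–O(1,2)= O(0,1)–O(1,0)= O(0,2)–O(1,2)= O(0,2)–O(1,3)= O(0,2)–O(1,1)=  → 0/7 unlike.
Row 1: O(1,0)–O(1,1)= O(1,0)–X(2,1)≠ O(1,1)–O(1,2)= O(1,1)–X(2,1)≠ O(1,1)–O(2,2)= O(1,2)–O(1,3)= O(1,2)–O(2,2)= O(1,2)–X(2,1)≠ O(1,3)–O(1,4)= O(1,3)–O(2,4)= O(1,3)–O(2,2)= O(1,4)–O(2,4)=  → 3/12 unlike.
Row 2: X(2,1)–O(2,2)≠ X(2,1)–X(3,0)= O(2,2)–O(3,3)= O(2,4)–O(3,4)= O(2,4)–O(3,3)=  → 1/5 unlike.
Row 3: X(3,0)–X(4,0)= X(3,0)–X(4,1)= O(3,3)–O(3,4)= O(3,3)–O(4,3)= O(3,3)–O(4,4)= O(3,4)–O(4,4)= O(3,4)–O(4,3)=  → 0/7 unlike.
Row 4: X(4,0)–X(4,1)= O(4,3)–O(4,4)=  → 0/2 unlike.
Total adjacent occupied pairs: 33; unlike-type pairs: 4.
4/33 is already in lowest terms.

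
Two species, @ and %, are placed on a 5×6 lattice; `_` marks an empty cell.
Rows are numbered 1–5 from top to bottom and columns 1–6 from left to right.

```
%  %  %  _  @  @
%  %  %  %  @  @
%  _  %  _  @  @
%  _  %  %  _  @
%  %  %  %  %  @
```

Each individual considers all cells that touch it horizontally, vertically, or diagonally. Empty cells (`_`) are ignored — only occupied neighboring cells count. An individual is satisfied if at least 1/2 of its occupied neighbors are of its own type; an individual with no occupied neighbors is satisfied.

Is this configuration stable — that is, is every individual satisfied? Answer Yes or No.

(1,1)% 3/3 ok
(1,2)% 5/5 ok
(1,3)% 4/4 ok
(1,5)@ 3/4 ok
(1,6)@ 3/3 ok
(2,1)% 4/4 ok
(2,2)% 7/7 ok
(2,3)% 5/5 ok
(2,4)% 3/6 ok
(2,5)@ 5/6 ok
(2,6)@ 5/5 ok
(3,1)% 3/3 ok
(3,3)% 5/5 ok
(3,5)@ 4/6 ok
(3,6)@ 4/4 ok
(4,1)% 3/3 ok
(4,3)% 5/5 ok
(4,4)% 5/6 ok
(4,6)@ 3/4 ok
(5,1)% 2/2 ok
(5,2)% 4/4 ok
(5,3)% 4/4 ok
(5,4)% 4/4 ok
(5,5)% 2/4 ok
(5,6)@ 1/2 ok
All meet the threshold, so the configuration is stable.

Yes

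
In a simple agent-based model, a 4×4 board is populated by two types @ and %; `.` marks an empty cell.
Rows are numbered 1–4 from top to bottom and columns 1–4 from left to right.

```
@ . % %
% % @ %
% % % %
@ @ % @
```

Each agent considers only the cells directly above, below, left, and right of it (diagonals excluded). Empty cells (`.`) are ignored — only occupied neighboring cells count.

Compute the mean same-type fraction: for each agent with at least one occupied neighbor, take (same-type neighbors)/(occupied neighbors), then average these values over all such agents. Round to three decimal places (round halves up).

Row 1: (1,1)@ 0/1 · (1,3)% 1/2 · (1,4)% 2/2
Row 2: (2,1)% 2/3 · (2,2)% 2/3 · (2,3)@ 0/4 · (2,4)% 2/3
Row 3: (3,1)% 2/3 · (3,2)% 3/4 · (3,3)% 3/4 · (3,4)% 2/3
Row 4: (4,1)@ 1/2 · (4,2)@ 1/3 · (4,3)% 1/3 · (4,4)@ 0/2
Sum over 15 agents: 0/1 + 1/2 + 2/2 + 2/3 + 2/3 + 0/4 + 2/3 + 2/3 + 3/4 + 3/4 + 2/3 + 1/2 + 1/3 + 1/3 + 0/2 = 15/2; mean = 15/2 ÷ 15 = 1/2 = 0.5 → 0.500.

0.500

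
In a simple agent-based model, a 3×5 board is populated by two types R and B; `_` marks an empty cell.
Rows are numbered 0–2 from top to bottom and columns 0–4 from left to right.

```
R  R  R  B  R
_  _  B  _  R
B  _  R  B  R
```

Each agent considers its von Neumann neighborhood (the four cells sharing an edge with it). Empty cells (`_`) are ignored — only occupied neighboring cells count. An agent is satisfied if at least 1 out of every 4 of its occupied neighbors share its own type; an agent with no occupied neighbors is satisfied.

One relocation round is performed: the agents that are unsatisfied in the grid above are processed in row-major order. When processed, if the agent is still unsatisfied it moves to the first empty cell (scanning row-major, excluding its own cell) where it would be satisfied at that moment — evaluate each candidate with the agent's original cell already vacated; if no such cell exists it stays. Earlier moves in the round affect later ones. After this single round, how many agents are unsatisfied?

0

Initially unsatisfied (in order): (0,3), (1,2), (2,2), (2,3).
  (0,3) → (1,0).
  (1,2) → (1,1).
  (2,2) → (0,3).
  (2,3) → (1,2).
Resulting grid:
R R R R R
B B B _ R
B _ _ _ R
All satisfied now.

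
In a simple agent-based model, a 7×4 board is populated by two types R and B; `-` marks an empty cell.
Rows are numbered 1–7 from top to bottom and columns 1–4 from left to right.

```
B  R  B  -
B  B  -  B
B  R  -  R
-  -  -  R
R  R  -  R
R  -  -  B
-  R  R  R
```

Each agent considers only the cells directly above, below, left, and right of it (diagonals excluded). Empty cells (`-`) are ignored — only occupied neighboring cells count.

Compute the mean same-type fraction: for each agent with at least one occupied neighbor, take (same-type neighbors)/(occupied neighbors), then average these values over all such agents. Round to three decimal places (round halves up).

0.546

(1,1)B 1/2
(1,2)R 0/3
(1,3)B 0/1
(2,1)B 3/3
(2,2)B 1/3
(2,4)B 0/1
(3,1)B 1/2
(3,2)R 0/2
(3,4)R 1/2
(4,4)R 2/2
(5,1)R 2/2
(5,2)R 1/1
(5,4)R 1/2
(6,1)R 1/1
(6,4)B 0/2
(7,2)R 1/1
(7,3)R 2/2
(7,4)R 1/2
Sum over 18 agents: 1/2 + 0/3 + 0/1 + 3/3 + 1/3 + 0/1 + 1/2 + 0/2 + 1/2 + 2/2 + 2/2 + 1/1 + 1/2 + 1/1 + 0/2 + 1/1 + 2/2 + 1/2 = 59/6; mean = 59/6 ÷ 18 = 59/108 = 0.546296… → 0.546.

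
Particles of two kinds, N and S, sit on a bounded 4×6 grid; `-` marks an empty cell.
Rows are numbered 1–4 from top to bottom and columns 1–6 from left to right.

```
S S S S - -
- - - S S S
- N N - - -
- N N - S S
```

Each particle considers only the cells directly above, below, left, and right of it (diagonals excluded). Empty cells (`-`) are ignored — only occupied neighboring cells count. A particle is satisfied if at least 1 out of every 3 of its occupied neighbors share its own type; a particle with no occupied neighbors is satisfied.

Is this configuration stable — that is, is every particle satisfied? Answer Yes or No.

(1,1)S 1/1 ok
(1,2)S 2/2 ok
(1,3)S 2/2 ok
(1,4)S 2/2 ok
(2,4)S 2/2 ok
(2,5)S 2/2 ok
(2,6)S 1/1 ok
(3,2)N 2/2 ok
(3,3)N 2/2 ok
(4,2)N 2/2 ok
(4,3)N 2/2 ok
(4,5)S 1/1 ok
(4,6)S 1/1 ok
All meet the threshold, so the configuration is stable.

Yes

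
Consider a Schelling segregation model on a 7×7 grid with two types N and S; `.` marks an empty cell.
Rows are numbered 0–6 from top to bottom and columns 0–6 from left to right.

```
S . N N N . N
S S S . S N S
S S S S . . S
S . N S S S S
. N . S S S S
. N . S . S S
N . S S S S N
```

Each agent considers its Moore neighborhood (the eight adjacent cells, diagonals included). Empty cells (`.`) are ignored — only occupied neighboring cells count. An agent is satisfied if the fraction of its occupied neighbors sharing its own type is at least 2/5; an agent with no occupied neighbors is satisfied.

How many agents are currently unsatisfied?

(0,0)S 2/2 satisfied
(0,2)N 1/3 not
(0,3)N 2/4 satisfied
(0,4)N 2/3 satisfied
(0,6)N 1/2 satisfied
(1,0)S 4/4 satisfied
(1,1)S 6/7 satisfied
(1,2)S 4/6 satisfied
(1,4)S 1/4 not
(1,5)N 2/5 satisfied
(1,6)S 1/3 not
(2,0)S 4/4 satisfied
(2,1)S 6/7 satisfied
(2,2)S 5/6 satisfied
(2,3)S 5/6 satisfied
(2,6)S 3/4 satisfied
(3,0)S 2/3 satisfied
(3,2)N 1/6 not
(3,3)S 5/6 satisfied
(3,4)S 6/6 satisfied
(3,5)S 6/6 satisfied
(3,6)S 4/4 satisfied
(4,1)N 2/3 satisfied
(4,3)S 4/5 satisfied
(4,4)S 7/7 satisfied
(4,5)S 7/7 satisfied
(4,6)S 5/5 satisfied
(5,1)N 2/3 satisfied
(5,3)S 5/5 satisfied
(5,5)S 6/7 satisfied
(5,6)S 4/5 satisfied
(6,0)N 1/1 satisfied
(6,2)S 2/3 satisfied
(6,3)S 3/3 satisfied
(6,4)S 4/4 satisfied
(6,5)S 3/4 satisfied
(6,6)N 0/3 not
Unsatisfied: (0,2), (1,4), (1,6), (3,2), (6,6) — 5 in total.

5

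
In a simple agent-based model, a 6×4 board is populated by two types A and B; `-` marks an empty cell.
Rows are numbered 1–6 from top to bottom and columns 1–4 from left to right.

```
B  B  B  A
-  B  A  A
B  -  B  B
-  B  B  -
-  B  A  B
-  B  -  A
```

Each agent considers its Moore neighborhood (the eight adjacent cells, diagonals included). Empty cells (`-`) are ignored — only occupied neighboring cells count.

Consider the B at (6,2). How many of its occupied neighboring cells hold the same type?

1

Occupied neighbors of (6,2): (5,2)=B, (5,3)=A.
Same type (B): 1 of 2.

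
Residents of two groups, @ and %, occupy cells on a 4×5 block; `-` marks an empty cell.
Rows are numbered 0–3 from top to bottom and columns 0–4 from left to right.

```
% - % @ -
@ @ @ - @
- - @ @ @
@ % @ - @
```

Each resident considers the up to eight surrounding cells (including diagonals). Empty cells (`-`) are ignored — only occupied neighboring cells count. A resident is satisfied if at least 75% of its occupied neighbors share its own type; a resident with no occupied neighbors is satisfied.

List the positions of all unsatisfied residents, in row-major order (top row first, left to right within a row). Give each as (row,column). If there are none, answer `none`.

Row 0: (0,0)% 0/2 ✗ · (0,2)% 0/3 ✗ · (0,3)@ 2/3 ✗
Row 1: (1,0)@ 1/2 ✗ · (1,1)@ 3/5 ✗ · (1,2)@ 4/5 ✓ · (1,4)@ 3/3 ✓
Row 2: (2,2)@ 4/5 ✓ · (2,3)@ 6/6 ✓ · (2,4)@ 3/3 ✓
Row 3: (3,0)@ 0/1 ✗ · (3,1)% 0/3 ✗ · (3,2)@ 2/3 ✗ · (3,4)@ 2/2 ✓

(0,0), (0,2), (0,3), (1,0), (1,1), (3,0), (3,1), (3,2)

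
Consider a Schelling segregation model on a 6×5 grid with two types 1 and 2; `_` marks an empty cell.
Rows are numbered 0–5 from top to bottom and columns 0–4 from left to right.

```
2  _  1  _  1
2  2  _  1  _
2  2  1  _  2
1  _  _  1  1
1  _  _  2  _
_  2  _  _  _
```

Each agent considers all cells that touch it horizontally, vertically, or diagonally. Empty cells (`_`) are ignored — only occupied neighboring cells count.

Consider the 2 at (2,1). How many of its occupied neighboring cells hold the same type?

3

Occupied neighbors of (2,1): (1,0)=2, (1,1)=2, (2,0)=2, (2,2)=1, (3,0)=1.
Same type (2): 3 of 5.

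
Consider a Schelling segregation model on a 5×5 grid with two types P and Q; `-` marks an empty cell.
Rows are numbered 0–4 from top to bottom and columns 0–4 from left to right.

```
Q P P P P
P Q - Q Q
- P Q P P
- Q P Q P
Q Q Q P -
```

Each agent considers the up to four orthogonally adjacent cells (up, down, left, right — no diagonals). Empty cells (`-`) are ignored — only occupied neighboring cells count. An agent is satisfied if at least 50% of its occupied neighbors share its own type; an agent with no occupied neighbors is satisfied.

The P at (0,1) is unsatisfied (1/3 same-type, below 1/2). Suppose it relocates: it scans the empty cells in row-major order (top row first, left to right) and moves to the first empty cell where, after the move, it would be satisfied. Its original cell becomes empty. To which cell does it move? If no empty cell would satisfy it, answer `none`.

Vacating (0,1). Empty cells in order:
  (1,2): 1/4 same-type → still unsatisfied.
  (2,0): 2/2 same-type → satisfied — stop here.

(2,0)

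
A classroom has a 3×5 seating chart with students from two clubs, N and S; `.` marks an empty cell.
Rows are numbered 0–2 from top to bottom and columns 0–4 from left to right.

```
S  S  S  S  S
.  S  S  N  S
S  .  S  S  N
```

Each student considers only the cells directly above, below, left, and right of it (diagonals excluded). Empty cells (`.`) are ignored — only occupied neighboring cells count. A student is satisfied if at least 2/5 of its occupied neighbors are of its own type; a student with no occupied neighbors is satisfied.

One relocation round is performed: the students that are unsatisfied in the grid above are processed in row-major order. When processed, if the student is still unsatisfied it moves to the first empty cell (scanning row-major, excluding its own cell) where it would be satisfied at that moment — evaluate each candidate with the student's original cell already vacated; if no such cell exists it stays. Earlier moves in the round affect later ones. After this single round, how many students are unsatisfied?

1

Initially unsatisfied (in order): (1,3), (1,4), (2,3), (2,4).
  (1,3): no empty cell satisfies it; stays.
  (1,4) → (1,0).
  (2,3) → (2,1).
  (2,4): now satisfied by earlier moves; stays.
Resulting grid:
S S S S S
S S S N .
S S S . N
Unsatisfied now: (1,3).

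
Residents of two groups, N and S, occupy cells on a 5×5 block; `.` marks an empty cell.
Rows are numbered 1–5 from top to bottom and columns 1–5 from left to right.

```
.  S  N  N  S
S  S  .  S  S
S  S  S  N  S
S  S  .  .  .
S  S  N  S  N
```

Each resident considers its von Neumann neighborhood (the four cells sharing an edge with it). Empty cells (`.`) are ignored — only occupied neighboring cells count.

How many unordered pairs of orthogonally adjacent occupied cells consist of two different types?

Scan each occupied cell's neighbors to the right and below so each pair is counted once.
Row 1: S(1,2)–N(1,3)≠ S(1,2)–S(2,2)= N(1,3)–N(1,4)= N(1,4)–S(1,5)≠ N(1,4)–S(2,4)≠ S(1,5)–S(2,5)=  → 3/6 unlike.
Row 2: S(2,1)–S(2,2)= S(2,1)–S(3,1)= S(2,2)–S(3,2)= S(2,4)–S(2,5)= S(2,4)–N(3,4)≠ S(2,5)–S(3,5)=  → 1/6 unlike.
Row 3: S(3,1)–S(3,2)= S(3,1)–S(4,1)= S(3,2)–S(3,3)= S(3,2)–S(4,2)= S(3,3)–N(3,4)≠ N(3,4)–S(3,5)≠  → 2/6 unlike.
Row 4: S(4,1)–S(4,2)= S(4,1)–S(5,1)= S(4,2)–S(5,2)=  → 0/3 unlike.
Row 5: S(5,1)–S(5,2)= S(5,2)–N(5,3)≠ N(5,3)–S(5,4)≠ S(5,4)–N(5,5)≠  → 3/4 unlike.
Total adjacent occupied pairs: 25; unlike-type pairs: 9.

9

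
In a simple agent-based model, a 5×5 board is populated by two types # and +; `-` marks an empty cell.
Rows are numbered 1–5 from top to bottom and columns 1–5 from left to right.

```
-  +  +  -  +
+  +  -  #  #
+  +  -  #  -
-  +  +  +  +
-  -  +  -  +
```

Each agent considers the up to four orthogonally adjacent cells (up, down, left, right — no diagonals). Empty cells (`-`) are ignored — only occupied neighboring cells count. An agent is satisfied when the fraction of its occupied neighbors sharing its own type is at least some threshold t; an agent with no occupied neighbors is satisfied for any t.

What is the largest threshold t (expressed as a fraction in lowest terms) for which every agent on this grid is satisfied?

Row 1: (1,2)+ 2/2 · (1,3)+ 1/1 · (1,5)+ 0/1
Row 2: (2,1)+ 2/2 · (2,2)+ 3/3 · (2,4)# 2/2 · (2,5)# 1/2
Row 3: (3,1)+ 2/2 · (3,2)+ 3/3 · (3,4)# 1/2
Row 4: (4,2)+ 2/2 · (4,3)+ 3/3 · (4,4)+ 2/3 · (4,5)+ 2/2
Row 5: (5,3)+ 1/1 · (5,5)+ 1/1
The smallest same-type fraction is 0/1 at (1,5), which reduces to 0/1. Any threshold above that leaves this agent unsatisfied.

0/1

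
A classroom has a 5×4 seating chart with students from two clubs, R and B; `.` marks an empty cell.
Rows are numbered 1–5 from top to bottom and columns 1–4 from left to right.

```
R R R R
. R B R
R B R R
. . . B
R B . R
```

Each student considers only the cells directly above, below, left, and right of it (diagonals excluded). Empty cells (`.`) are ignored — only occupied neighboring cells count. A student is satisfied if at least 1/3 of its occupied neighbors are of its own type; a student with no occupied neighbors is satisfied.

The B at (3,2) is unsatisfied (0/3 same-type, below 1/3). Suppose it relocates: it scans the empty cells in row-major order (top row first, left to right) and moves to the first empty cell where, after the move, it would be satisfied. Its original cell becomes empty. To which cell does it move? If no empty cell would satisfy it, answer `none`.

(4,2)

Vacating (3,2). Empty cells in order:
  (2,1): 0/3 same-type → still unsatisfied.
  (4,1): 0/2 same-type → still unsatisfied.
  (4,2): 1/1 same-type → satisfied — stop here.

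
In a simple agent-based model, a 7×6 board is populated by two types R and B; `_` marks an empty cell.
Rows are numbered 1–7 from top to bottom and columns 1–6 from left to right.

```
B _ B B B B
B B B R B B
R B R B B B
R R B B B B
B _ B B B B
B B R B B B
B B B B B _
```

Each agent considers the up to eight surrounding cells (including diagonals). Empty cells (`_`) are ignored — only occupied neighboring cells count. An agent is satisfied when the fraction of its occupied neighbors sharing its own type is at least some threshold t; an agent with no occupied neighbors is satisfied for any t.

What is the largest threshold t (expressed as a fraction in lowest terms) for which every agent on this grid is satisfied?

0/1

(1,1)B 2/2
(1,3)B 3/4
(1,4)B 4/5
(1,5)B 4/5
(1,6)B 3/3
(2,1)B 3/4
(2,2)B 5/7
(2,3)B 5/7
(2,4)R 1/8
(2,5)B 7/8
(2,6)B 5/5
(3,1)R 2/5
(3,2)B 4/8
(3,3)R 2/8
(3,4)B 6/8
(3,5)B 7/8
(3,6)B 5/5
(4,1)R 2/4
(4,2)R 3/7
(4,3)B 5/7
(4,4)B 7/8
(4,5)B 8/8
(4,6)B 5/5
(5,1)B 2/4
(5,3)B 5/7
(5,4)B 7/8
(5,5)B 8/8
(5,6)B 5/5
(6,1)B 4/4
(6,2)B 6/7
(6,3)R 0/7
(6,4)B 7/8
(6,5)B 7/7
(6,6)B 4/4
(7,1)B 3/3
(7,2)B 4/5
(7,3)B 4/5
(7,4)B 4/5
(7,5)B 4/4
The smallest same-type fraction is 0/7 at (6,3), which reduces to 0/1. Any threshold above that leaves this agent unsatisfied.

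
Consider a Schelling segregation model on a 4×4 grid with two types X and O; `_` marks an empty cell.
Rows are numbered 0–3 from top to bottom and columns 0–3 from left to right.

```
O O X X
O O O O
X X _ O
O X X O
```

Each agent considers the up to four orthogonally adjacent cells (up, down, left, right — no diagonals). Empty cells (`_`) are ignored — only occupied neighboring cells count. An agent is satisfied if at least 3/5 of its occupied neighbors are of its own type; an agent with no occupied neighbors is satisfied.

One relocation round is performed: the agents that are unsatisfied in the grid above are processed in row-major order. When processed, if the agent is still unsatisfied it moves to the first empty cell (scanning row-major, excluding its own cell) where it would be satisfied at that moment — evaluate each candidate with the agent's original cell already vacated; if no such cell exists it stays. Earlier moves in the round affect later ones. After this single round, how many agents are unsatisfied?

6

Initially unsatisfied (in order): (0,2), (0,3), (2,0), (3,0), (3,2), (3,3).
  (0,2): no empty cell satisfies it; stays.
  (0,3): no empty cell satisfies it; stays.
  (2,0): no empty cell satisfies it; stays.
  (3,0): no empty cell satisfies it; stays.
  (3,2): no empty cell satisfies it; stays.
  (3,3): no empty cell satisfies it; stays.
Resulting grid:
O O X X
O O O O
X X _ O
O X X O
Unsatisfied now: (0,2), (0,3), (2,0), (3,0), (3,2), (3,3).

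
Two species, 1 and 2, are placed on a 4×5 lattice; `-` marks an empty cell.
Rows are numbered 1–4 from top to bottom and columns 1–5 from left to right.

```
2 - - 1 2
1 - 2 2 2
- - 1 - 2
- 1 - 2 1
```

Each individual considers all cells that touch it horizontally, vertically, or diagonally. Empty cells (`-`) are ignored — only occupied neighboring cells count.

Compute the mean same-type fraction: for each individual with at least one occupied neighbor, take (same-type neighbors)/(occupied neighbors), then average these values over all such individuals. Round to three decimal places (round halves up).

0.396

Row 1: (1,1)2 0/1 · (1,4)1 0/4 · (1,5)2 2/3
Row 2: (2,1)1 0/1 · (2,3)2 1/3 · (2,4)2 4/6 · (2,5)2 3/4
Row 3: (3,3)1 1/4 · (3,5)2 3/4
Row 4: (4,2)1 1/1 · (4,4)2 1/3 · (4,5)1 0/2
Sum over 12 individuals: 0/1 + 0/4 + 2/3 + 0/1 + 1/3 + 4/6 + 3/4 + 1/4 + 3/4 + 1/1 + 1/3 + 0/2 = 19/4; mean = 19/4 ÷ 12 = 19/48 = 0.395833… → 0.396.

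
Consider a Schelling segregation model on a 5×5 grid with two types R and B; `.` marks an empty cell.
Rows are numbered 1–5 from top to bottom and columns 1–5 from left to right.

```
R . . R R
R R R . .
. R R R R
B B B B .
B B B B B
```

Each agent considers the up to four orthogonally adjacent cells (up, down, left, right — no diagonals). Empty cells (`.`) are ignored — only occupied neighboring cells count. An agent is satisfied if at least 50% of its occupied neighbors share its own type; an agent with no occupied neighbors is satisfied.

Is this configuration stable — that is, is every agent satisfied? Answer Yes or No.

Yes

(1,1)R 1/1 satisfied
(1,4)R 1/1 satisfied
(1,5)R 1/1 satisfied
(2,1)R 2/2 satisfied
(2,2)R 3/3 satisfied
(2,3)R 2/2 satisfied
(3,2)R 2/3 satisfied
(3,3)R 3/4 satisfied
(3,4)R 2/3 satisfied
(3,5)R 1/1 satisfied
(4,1)B 2/2 satisfied
(4,2)B 3/4 satisfied
(4,3)B 3/4 satisfied
(4,4)B 2/3 satisfied
(5,1)B 2/2 satisfied
(5,2)B 3/3 satisfied
(5,3)B 3/3 satisfied
(5,4)B 3/3 satisfied
(5,5)B 1/1 satisfied
All meet the threshold, so the configuration is stable.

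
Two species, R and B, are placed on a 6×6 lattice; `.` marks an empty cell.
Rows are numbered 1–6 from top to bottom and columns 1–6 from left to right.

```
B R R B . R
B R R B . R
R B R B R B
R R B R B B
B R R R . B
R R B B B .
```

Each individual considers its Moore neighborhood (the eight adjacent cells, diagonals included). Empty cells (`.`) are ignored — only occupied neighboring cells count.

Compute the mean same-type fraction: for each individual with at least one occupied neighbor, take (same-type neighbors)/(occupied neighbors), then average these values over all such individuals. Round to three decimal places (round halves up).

Row 1: (1,1)B 1/3 · (1,2)R 3/5 · (1,3)R 3/5 · (1,4)B 1/3 · (1,6)R 1/1
Row 2: (2,1)B 2/5 · (2,2)R 5/8 · (2,3)R 4/8 · (2,4)B 2/6 · (2,6)R 2/3
Row 3: (3,1)R 3/5 · (3,2)B 2/8 · (3,3)R 4/8 · (3,4)B 3/7 · (3,5)R 2/7 · (3,6)B 2/4
Row 4: (4,1)R 3/5 · (4,2)R 5/8 · (4,3)B 2/8 · (4,4)R 4/7 · (4,5)B 4/7 · (4,6)B 3/4
Row 5: (5,1)B 0/5 · (5,2)R 5/8 · (5,3)R 5/8 · (5,4)R 2/7 · (5,6)B 3/3
Row 6: (6,1)R 2/3 · (6,2)R 3/5 · (6,3)B 1/5 · (6,4)B 2/4 · (6,5)B 2/3
Sum over 32 individuals: 1/3 + 3/5 + 3/5 + 1/3 + 1/1 + 2/5 + 5/8 + 4/8 + 2/6 + 2/3 + 3/5 + 2/8 + 4/8 + 3/7 + 2/7 + 2/4 + 3/5 + 5/8 + 2/8 + 4/7 + 4/7 + 3/4 + 0/5 + 5/8 + 5/8 + 2/7 + 3/3 + 2/3 + 3/5 + 1/5 + 2/4 + 2/3 = 2309/140; mean = 2309/140 ÷ 32 = 2309/4480 = 0.515401… → 0.515.

0.515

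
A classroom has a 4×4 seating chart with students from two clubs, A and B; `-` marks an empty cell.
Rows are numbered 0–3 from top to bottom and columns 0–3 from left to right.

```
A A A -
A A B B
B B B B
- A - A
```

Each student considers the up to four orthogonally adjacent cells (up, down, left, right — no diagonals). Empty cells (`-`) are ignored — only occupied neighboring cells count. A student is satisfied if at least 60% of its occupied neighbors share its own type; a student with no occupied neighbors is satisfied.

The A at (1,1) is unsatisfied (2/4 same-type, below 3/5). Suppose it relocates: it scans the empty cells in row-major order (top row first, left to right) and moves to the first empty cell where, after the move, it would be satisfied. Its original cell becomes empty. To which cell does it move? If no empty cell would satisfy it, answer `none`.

Vacating (1,1). Empty cells in order:
  (0,3): 1/2 same-type → still unsatisfied.
  (3,0): 1/2 same-type → still unsatisfied.
  (3,2): 2/3 same-type → satisfied — stop here.

(3,2)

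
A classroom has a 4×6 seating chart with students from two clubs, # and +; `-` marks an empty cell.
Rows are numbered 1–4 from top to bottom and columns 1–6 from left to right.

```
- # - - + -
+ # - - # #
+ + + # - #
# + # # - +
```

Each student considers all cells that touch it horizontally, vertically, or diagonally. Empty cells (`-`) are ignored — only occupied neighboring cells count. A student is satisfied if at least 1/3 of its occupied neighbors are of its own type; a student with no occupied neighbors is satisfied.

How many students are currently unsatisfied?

(1,2)# 1/2 ok
(1,5)+ 0/2 unhappy
(2,1)+ 2/4 ok
(2,2)# 1/5 unhappy
(2,5)# 3/4 ok
(2,6)# 2/3 ok
(3,1)+ 3/5 ok
(3,2)+ 4/7 ok
(3,3)+ 2/6 ok
(3,4)# 3/4 ok
(3,6)# 2/3 ok
(4,1)# 0/3 unhappy
(4,2)+ 3/5 ok
(4,3)# 2/5 ok
(4,4)# 2/3 ok
(4,6)+ 0/1 unhappy
Unsatisfied: (1,5), (2,2), (4,1), (4,6) — 4 in total.

4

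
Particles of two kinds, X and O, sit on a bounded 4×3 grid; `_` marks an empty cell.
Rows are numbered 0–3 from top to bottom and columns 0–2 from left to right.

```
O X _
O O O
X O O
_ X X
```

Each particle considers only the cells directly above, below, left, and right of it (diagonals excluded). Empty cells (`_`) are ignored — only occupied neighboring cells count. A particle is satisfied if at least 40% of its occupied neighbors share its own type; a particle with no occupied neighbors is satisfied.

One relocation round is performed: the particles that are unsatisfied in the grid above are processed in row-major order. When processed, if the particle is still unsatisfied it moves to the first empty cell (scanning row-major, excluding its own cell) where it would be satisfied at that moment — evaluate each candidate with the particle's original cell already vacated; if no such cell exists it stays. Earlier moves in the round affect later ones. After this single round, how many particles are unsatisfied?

Initially unsatisfied (in order): (0,1), (2,0).
  (0,1) → (3,0).
  (2,0): no empty cell satisfies it; stays.
Resulting grid:
O _ _
O O O
X O O
X X X
Unsatisfied now: (2,0).

1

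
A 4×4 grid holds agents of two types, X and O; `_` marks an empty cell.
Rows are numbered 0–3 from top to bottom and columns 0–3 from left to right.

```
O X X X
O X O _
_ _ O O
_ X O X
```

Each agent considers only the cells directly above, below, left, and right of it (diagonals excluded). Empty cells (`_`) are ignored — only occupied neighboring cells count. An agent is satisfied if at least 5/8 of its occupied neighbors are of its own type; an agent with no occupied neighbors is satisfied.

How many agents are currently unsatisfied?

8

(0,0)O 1/2 unhappy
(0,1)X 2/3 ok
(0,2)X 2/3 ok
(0,3)X 1/1 ok
(1,0)O 1/2 unhappy
(1,1)X 1/3 unhappy
(1,2)O 1/3 unhappy
(2,2)O 3/3 ok
(2,3)O 1/2 unhappy
(3,1)X 0/1 unhappy
(3,2)O 1/3 unhappy
(3,3)X 0/2 unhappy
Unsatisfied: (0,0), (1,0), (1,1), (1,2), (2,3), (3,1), (3,2), (3,3) — 8 in total.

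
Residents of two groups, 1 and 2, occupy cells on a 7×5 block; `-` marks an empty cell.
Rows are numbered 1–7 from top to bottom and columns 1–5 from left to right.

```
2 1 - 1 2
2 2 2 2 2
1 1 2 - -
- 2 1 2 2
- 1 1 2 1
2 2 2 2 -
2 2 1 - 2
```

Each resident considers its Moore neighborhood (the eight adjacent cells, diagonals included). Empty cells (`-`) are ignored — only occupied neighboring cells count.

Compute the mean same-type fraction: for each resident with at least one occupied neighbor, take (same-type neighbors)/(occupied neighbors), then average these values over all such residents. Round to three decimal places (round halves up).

0.487

Row 1: (1,1)2 2/3 · (1,2)1 0/4 · (1,4)1 0/4 · (1,5)2 2/3
Row 2: (2,1)2 2/5 · (2,2)2 4/7 · (2,3)2 3/6 · (2,4)2 4/5 · (2,5)2 2/3
Row 3: (3,1)1 1/4 · (3,2)1 2/7 · (3,3)2 5/7
Row 4: (4,2)2 1/6 · (4,3)1 3/7 · (4,4)2 3/6 · (4,5)2 2/3
Row 5: (5,2)1 2/6 · (5,3)1 2/8 · (5,4)2 4/7 · (5,5)1 0/4
Row 6: (6,1)2 3/4 · (6,2)2 4/7 · (6,3)2 4/7 · (6,4)2 3/6
Row 7: (7,1)2 3/3 · (7,2)2 4/5 · (7,3)1 0/4 · (7,5)2 1/1
Sum over 28 residents: 2/3 + 0/4 + 0/4 + 2/3 + 2/5 + 4/7 + 3/6 + 4/5 + 2/3 + 1/4 + 2/7 + 5/7 + 1/6 + 3/7 + 3/6 + 2/3 + 2/6 + 2/8 + 4/7 + 0/4 + 3/4 + 4/7 + 4/7 + 3/6 + 3/3 + 4/5 + 0/4 + 1/1 = 1145/84; mean = 1145/84 ÷ 28 = 1145/2352 = 0.486819… → 0.487.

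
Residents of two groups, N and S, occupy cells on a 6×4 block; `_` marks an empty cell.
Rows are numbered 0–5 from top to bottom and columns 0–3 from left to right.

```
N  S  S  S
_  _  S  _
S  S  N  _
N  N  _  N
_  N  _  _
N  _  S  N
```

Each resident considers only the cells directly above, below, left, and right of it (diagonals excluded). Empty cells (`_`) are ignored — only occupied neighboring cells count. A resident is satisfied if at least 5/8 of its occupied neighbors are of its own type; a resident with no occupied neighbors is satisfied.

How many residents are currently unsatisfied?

Row 0: (0,0)N 0/1 not · (0,1)S 1/2 not · (0,2)S 3/3 satisfied · (0,3)S 1/1 satisfied
Row 1: (1,2)S 1/2 not
Row 2: (2,0)S 1/2 not · (2,1)S 1/3 not · (2,2)N 0/2 not
Row 3: (3,0)N 1/2 not · (3,1)N 2/3 satisfied · (3,3)N 0/0 satisfied
Row 4: (4,1)N 1/1 satisfied
Row 5: (5,0)N 0/0 satisfied · (5,2)S 0/1 not · (5,3)N 0/1 not
Unsatisfied: (0,0), (0,1), (1,2), (2,0), (2,1), (2,2), (3,0), (5,2), (5,3) — 9 in total.

9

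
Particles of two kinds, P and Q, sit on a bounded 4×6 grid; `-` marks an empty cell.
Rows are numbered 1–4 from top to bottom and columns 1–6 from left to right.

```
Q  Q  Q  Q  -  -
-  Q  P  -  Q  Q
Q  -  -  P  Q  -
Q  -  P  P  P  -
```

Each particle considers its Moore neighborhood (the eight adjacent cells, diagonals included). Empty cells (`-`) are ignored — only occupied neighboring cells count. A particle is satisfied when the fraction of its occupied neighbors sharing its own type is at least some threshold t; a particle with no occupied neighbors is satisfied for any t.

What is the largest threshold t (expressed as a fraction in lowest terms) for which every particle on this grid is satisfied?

1/5

(1,1)Q 2/2
(1,2)Q 3/4
(1,3)Q 3/4
(1,4)Q 2/3
(2,2)Q 4/5
(2,3)P 1/5
(2,5)Q 3/4
(2,6)Q 2/2
(3,1)Q 2/2
(3,4)P 4/6
(3,5)Q 2/5
(4,1)Q 1/1
(4,3)P 2/2
(4,4)P 3/4
(4,5)P 2/3
The smallest same-type fraction is 1/5 at (2,3), which reduces to 1/5. Any threshold above that leaves this particle unsatisfied.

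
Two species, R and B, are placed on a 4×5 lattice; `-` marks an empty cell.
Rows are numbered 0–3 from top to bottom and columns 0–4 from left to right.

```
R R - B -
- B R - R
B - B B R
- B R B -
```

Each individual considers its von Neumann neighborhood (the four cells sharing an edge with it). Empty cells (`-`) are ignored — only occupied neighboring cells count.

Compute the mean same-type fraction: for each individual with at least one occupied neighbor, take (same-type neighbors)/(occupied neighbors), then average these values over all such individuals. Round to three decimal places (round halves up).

0.409

Row 0: (0,0)R 1/1 · (0,1)R 1/2 · (0,3)B — no occupied neighbors
Row 1: (1,1)B 0/2 · (1,2)R 0/2 · (1,4)R 1/1
Row 2: (2,0)B — no occupied neighbors · (2,2)B 1/3 · (2,3)B 2/3 · (2,4)R 1/2
Row 3: (3,1)B 0/1 · (3,2)R 0/3 · (3,3)B 1/2
Sum over 11 individuals: 1/1 + 1/2 + 0/2 + 0/2 + 1/1 + 1/3 + 2/3 + 1/2 + 0/1 + 0/3 + 1/2 = 9/2; mean = 9/2 ÷ 11 = 9/22 = 0.409090… → 0.409.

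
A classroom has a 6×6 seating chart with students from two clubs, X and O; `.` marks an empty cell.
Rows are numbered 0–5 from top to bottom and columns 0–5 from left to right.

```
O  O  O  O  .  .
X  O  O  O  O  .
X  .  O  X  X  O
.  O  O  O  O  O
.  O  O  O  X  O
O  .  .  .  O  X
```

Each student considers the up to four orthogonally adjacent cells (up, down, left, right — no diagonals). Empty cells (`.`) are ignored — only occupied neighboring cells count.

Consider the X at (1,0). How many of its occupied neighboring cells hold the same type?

1

Occupied neighbors of (1,0): (0,0)=O, (2,0)=X, (1,1)=O.
Same type (X): 1 of 3.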